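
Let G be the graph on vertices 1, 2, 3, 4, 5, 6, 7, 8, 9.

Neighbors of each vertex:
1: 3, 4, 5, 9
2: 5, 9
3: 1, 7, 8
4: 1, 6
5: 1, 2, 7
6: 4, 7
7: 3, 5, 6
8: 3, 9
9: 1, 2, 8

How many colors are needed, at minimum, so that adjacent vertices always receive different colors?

The cycle 5-1-4-6-7-5 has odd length 5, so it cannot be 2-colored; at least 3 colors are needed.
3 colors suffice: color red → {1, 2, 7, 8}; color blue → {3, 4, 5, 9}; color green → {6}. Each edge has distinct colors on its endpoints.

3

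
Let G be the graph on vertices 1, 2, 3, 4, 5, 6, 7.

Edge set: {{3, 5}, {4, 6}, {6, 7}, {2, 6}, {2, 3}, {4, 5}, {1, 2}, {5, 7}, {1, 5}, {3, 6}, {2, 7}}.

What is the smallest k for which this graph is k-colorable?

2, 6, 7 are mutually adjacent, so at least 3 colors are needed.
3 colors suffice: 1=c, 2=b, 3=c, 4=b, 5=a, 6=a, 7=c. Every edge joins two different colors.

3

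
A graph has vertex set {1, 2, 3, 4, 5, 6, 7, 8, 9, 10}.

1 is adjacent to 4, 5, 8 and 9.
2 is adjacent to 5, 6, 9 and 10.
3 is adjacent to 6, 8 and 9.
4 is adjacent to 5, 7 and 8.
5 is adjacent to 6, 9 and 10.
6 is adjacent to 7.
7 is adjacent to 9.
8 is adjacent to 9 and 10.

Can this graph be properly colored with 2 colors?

1, 5, 9 form a triangle, so at least 3 colors are needed.
So 2 colors are not enough.

No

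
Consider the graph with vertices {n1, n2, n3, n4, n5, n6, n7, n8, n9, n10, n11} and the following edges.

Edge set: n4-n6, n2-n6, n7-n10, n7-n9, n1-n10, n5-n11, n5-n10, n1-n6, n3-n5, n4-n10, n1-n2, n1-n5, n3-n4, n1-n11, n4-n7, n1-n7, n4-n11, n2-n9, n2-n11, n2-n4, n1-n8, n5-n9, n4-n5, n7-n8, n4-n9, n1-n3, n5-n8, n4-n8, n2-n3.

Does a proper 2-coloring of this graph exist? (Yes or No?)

No

n1, n2, n6 are pairwise adjacent, so at least 3 colors are needed.
So 2 colors are not enough.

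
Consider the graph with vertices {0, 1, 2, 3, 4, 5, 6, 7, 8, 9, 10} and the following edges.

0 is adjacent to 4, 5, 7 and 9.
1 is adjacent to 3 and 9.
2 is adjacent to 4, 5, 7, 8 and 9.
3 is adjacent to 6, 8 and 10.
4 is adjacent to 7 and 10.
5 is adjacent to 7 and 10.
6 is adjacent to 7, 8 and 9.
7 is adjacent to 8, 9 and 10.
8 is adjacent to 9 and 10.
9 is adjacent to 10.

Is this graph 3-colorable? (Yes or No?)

No

6, 7, 8, 9 are pairwise adjacent (a clique of size 4), so at least 4 colors are needed.
So 3 colors are not enough.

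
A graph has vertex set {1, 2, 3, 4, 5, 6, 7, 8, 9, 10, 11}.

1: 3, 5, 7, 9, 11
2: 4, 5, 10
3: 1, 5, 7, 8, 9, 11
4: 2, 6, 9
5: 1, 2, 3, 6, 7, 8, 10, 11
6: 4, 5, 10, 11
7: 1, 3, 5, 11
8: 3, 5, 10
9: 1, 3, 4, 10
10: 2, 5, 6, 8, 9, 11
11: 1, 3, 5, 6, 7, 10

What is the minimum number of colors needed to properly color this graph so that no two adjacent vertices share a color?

5

1, 3, 5, 7, 11 are mutually adjacent (a clique of size 5), so at least 5 colors are needed.
5 colors suffice: color red → {5, 9}; color blue → {2, 8, 11}; color green → {3, 4, 10}; color yellow → {1, 6}; color purple → {7}. Every edge joins two different colors.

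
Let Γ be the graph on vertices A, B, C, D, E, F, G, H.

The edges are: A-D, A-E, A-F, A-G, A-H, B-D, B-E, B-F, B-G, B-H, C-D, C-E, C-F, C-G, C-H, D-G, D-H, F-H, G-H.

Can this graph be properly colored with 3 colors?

B, D, G, H are mutually adjacent (a clique of size 4), so at least 4 colors are needed.
So 3 colors are not enough.

No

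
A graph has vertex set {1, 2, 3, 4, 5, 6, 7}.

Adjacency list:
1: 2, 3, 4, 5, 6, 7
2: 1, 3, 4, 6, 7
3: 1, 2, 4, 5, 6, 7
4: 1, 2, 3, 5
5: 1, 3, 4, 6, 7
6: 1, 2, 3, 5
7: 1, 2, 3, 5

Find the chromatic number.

1, 2, 3, 4 are pairwise adjacent (a clique of size 4), so at least 4 colors are needed.
One proper 4-coloring: 1=blue, 2=green, 3=red, 4=yellow, 5=green, 6=yellow, 7=yellow. Every edge joins two different colors.

4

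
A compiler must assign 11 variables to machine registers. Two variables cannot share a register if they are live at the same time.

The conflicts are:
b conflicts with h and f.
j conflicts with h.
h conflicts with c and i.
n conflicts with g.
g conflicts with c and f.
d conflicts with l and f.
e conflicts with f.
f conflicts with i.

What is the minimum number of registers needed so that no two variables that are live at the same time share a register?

The cycle g-f-b-h-c-g has odd length 5, so it cannot be 2-colored; at least 3 registers are needed.
A valid assignment using 3 registers: b=2, j=2, h=1, n=1, g=2, c=3, d=2, e=2, l=1, f=1, i=2. Each listed conflict is separated.

3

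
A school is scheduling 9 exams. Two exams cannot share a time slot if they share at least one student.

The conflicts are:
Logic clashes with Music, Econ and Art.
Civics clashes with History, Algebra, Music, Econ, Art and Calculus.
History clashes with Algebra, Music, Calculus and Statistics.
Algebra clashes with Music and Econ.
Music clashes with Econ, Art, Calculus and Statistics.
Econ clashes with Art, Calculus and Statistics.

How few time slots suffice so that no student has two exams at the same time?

Civics, History, Music, Calculus pairwise conflict, so at least 4 time slots are needed.
A valid assignment using 4 time slots: Logic=3, Civics=3, History=2, Algebra=4, Music=1, Econ=2, Art=4, Calculus=4, Statistics=3. Every pair that conflicts lands in different time slots.

4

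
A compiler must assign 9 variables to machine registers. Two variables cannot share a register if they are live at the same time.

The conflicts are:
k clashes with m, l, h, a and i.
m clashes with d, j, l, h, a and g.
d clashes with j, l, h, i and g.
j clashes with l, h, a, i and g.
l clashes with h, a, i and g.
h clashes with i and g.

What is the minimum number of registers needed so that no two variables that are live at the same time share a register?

m, d, j, l, h, g all conflict with each other, so at least 6 registers are needed.
6 registers suffice: register 1 → {l}; register 2 → {k, j}; register 3 → {m, i}; register 4 → {h, a}; register 5 → {d}; register 6 → {g}. Every pair that conflicts lands in different registers.

6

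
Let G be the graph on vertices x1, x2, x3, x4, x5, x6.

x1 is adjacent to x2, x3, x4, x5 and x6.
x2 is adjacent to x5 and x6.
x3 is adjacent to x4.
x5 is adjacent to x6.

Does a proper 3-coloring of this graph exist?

No

x1, x2, x5, x6 form a clique, so at least 4 colors are needed.
So 3 colors are not enough.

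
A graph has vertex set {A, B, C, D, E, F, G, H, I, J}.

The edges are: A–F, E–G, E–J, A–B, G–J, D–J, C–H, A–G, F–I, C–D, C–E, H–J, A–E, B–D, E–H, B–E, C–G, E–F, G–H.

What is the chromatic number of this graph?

4

E, G, H, J form a clique, so at least 4 colors are needed.
4 colors suffice: color red → {D, E, I}; color blue → {B, F, G}; color green → {A, C, J}; color yellow → {H}. Every edge joins two different colors.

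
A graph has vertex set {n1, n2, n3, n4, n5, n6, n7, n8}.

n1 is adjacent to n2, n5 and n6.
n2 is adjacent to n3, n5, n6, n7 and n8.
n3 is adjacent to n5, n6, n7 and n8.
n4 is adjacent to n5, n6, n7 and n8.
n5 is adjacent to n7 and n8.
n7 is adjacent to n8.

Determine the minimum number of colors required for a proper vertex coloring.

n2, n3, n5, n7, n8 are mutually adjacent (a clique of size 5), so at least 5 colors are needed.
5 colors suffice: color 1 → {n2, n4}; color 2 → {n5, n6}; color 3 → {n1, n3}; color 4 → {n8}; color 5 → {n7}. Every edge joins two different colors.

5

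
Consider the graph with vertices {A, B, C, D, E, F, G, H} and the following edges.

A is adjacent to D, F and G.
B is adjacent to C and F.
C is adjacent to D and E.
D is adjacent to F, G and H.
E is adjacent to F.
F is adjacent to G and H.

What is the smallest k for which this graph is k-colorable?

4

A, D, F, G are mutually adjacent (a clique of size 4), so at least 4 colors are needed.
A valid assignment using 4 colors: A=4, B=2, C=1, D=2, E=2, F=1, G=3, H=3. Every edge joins two different colors.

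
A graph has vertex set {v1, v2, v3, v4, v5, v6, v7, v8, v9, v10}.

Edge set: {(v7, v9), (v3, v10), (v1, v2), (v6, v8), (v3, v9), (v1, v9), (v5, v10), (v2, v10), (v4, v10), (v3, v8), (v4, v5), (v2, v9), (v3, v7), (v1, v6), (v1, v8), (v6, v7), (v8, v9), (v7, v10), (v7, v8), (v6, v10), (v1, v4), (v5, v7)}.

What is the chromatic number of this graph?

4

v3, v7, v8, v9 are mutually adjacent (a clique of size 4), so at least 4 colors are needed.
One proper 4-coloring: v1=1, v2=3, v3=4, v4=4, v5=3, v6=4, v7=1, v8=3, v9=2, v10=2. No two adjacent vertices share a color.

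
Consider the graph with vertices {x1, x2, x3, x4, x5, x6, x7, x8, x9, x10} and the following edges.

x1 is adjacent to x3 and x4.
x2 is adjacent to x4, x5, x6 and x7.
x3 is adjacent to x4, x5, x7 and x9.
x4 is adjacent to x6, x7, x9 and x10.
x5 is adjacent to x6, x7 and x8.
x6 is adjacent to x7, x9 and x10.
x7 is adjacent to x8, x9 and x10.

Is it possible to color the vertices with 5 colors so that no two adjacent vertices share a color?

The chromatic number is 4. x2, x4, x6, x7 form a clique, so at least 4 colors are needed.
A valid assignment using 4 colors: x1=red, x2=yellow, x3=green, x4=blue, x5=blue, x6=green, x7=red, x8=green, x9=yellow, x10=yellow.
Since 5 ≥ 4, a proper 5-coloring certainly exists.

Yes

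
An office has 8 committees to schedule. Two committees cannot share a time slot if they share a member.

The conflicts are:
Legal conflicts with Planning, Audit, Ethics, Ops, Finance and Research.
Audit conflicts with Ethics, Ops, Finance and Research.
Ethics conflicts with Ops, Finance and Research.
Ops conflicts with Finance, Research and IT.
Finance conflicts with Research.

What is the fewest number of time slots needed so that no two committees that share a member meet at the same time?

6

Legal, Audit, Ethics, Ops, Finance, Research pairwise conflict, so at least 6 time slots are needed.
6 time slots suffice: Legal=1, Planning=2, Audit=5, Ethics=6, Ops=2, Finance=4, Research=3, IT=1. Each listed conflict is separated.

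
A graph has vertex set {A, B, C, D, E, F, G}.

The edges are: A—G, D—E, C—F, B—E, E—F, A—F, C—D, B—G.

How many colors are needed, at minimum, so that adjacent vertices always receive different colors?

The cycle A-F-E-B-G-A has odd length 5, so it cannot be 2-colored; at least 3 colors are needed.
3 colors suffice: color 1 → {D, F, G}; color 2 → {A, C, E}; color 3 → {B}. Each edge has distinct colors on its endpoints.

3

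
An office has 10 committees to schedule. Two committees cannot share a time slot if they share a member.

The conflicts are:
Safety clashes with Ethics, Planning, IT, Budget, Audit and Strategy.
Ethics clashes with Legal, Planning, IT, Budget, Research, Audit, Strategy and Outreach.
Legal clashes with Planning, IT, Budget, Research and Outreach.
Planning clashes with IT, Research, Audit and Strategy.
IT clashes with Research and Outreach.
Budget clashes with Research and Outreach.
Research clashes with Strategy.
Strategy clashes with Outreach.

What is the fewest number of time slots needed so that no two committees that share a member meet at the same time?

Ethics, Legal, Planning, IT, Research all conflict with each other, so at least 5 time slots are needed.
Using 5 time slots: Safety=3, Ethics=1, Legal=4, Planning=2, IT=5, Budget=5, Research=3, Audit=4, Strategy=4, Outreach=2. Every pair that conflicts lands in different time slots.

5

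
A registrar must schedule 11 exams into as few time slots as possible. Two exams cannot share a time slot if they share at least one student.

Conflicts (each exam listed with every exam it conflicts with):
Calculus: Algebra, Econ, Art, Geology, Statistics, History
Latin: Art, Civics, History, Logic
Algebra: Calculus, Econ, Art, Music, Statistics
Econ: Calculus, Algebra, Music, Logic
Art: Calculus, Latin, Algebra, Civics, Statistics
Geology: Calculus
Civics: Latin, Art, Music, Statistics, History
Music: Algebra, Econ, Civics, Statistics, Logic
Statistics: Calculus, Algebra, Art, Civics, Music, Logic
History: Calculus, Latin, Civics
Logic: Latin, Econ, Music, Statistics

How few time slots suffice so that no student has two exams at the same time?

Calculus, Algebra, Art, Statistics are mutually in conflict, so at least 4 time slots are needed.
A valid assignment using 4 time slots: Calculus=2, Latin=1, Algebra=4, Econ=1, Art=3, Geology=1, Civics=2, Music=3, Statistics=1, History=3, Logic=2. Each listed conflict is separated.

4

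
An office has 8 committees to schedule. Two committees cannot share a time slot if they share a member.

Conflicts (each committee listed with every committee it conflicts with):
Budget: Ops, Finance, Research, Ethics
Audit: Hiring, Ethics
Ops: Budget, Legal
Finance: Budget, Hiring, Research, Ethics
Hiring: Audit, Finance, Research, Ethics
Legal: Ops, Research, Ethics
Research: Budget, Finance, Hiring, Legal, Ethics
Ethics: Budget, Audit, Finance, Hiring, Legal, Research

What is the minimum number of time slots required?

Finance, Hiring, Research, Ethics all conflict with each other, so at least 4 time slots are needed.
Using 4 time slots: Budget=4, Audit=2, Ops=1, Finance=3, Hiring=4, Legal=3, Research=2, Ethics=1. Each listed conflict is separated.

4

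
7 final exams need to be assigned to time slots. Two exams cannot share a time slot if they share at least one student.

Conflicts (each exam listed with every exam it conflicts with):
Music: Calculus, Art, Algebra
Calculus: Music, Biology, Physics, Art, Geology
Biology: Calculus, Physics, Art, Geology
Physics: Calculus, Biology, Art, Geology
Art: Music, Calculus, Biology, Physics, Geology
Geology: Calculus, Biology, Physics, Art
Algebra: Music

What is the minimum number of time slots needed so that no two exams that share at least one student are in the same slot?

5

Calculus, Biology, Physics, Art, Geology are mutually in conflict, so at least 5 time slots are needed.
5 time slots suffice: time slot 1 → {Calculus, Algebra}; time slot 2 → {Art}; time slot 3 → {Music, Physics}; time slot 4 → {Geology}; time slot 5 → {Biology}. No two conflicting exams share a time slot.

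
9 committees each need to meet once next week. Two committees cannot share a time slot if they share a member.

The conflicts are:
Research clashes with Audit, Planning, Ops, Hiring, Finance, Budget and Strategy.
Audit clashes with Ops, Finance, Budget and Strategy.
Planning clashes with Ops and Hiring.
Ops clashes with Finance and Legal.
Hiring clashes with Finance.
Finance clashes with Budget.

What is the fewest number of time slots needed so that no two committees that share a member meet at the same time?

4

Research, Audit, Ops, Finance are mutually in conflict, so at least 4 time slots are needed.
Using 4 time slots: Research=1, Audit=4, Planning=2, Ops=3, Hiring=3, Finance=2, Legal=1, Budget=3, Strategy=2. No two conflicting committees share a time slot.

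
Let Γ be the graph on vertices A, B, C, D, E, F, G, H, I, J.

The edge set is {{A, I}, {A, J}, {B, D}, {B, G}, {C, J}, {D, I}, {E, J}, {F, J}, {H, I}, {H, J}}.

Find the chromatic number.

C and J are adjacent, so at least 2 colors are needed.
2 colors suffice: color red → {B, I, J}; color blue → {A, C, D, E, F, G, H}. No two adjacent vertices share a color.

2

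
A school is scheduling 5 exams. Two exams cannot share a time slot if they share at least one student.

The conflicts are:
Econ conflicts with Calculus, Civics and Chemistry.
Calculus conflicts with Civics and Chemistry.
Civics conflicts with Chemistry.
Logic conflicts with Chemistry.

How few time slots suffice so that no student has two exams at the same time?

4

Econ, Calculus, Civics, Chemistry are mutually in conflict, so at least 4 time slots are needed.
A valid assignment using 4 time slots: Econ=4, Calculus=3, Civics=2, Logic=2, Chemistry=1. Every pair that conflicts lands in different time slots.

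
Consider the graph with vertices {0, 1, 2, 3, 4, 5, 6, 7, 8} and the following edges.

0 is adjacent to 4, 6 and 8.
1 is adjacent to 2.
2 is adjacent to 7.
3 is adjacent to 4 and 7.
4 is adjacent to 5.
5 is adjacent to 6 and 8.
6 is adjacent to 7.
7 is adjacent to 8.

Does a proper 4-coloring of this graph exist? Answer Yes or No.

Yes

The chromatic number is 3. The cycle 4-5-6-7-3-4 has odd length 5, so it cannot be 2-colored; at least 3 colors are needed.
3 colors suffice: 0=red, 1=red, 2=blue, 3=green, 4=blue, 5=red, 6=blue, 7=red, 8=blue.
Since 4 ≥ 3, a proper 4-coloring certainly exists.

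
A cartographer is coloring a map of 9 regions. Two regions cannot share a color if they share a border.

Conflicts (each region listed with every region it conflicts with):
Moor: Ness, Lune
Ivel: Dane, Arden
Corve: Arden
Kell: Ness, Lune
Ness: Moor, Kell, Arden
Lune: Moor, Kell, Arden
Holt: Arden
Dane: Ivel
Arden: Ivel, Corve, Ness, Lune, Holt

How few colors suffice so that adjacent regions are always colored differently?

2

Lune and Arden conflict, so at least 2 colors are needed.
One proper 2-coloring: Moor=1, Ivel=2, Corve=2, Kell=1, Ness=2, Lune=2, Holt=2, Dane=1, Arden=1. No two conflicting regions share a color.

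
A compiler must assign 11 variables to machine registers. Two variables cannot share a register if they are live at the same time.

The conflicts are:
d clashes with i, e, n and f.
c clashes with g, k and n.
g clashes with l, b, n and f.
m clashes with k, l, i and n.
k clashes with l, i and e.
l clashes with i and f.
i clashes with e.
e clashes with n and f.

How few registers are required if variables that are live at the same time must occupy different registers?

m, k, l, i all conflict with each other, so at least 4 registers are needed.
A valid assignment using 4 registers: d=4, c=2, g=1, m=4, k=3, l=2, i=1, b=2, e=2, n=3, f=3. Every pair that conflicts lands in different registers.

4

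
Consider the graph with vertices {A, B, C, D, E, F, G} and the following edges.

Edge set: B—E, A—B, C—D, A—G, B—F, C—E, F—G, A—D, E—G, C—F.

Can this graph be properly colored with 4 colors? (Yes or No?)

Yes

The chromatic number is 3. The cycle F-B-A-D-C-F has odd length 5, so it cannot be 2-colored; at least 3 colors are needed.
3 colors suffice: A=1, B=2, C=2, D=3, E=1, F=1, G=2.
Since 4 ≥ 3, a proper 4-coloring certainly exists.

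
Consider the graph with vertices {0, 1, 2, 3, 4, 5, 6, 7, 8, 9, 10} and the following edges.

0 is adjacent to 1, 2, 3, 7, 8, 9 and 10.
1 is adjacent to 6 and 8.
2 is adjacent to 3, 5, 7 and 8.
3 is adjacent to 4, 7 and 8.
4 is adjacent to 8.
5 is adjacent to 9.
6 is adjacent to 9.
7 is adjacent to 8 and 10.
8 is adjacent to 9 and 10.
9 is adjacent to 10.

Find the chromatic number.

5

0, 2, 3, 7, 8 are pairwise adjacent (a clique of size 5), so at least 5 colors are needed.
5 colors suffice: color a → {5, 6, 8}; color b → {0, 4}; color c → {1, 3, 9}; color d → {7}; color e → {2, 10}. Every edge joins two different colors.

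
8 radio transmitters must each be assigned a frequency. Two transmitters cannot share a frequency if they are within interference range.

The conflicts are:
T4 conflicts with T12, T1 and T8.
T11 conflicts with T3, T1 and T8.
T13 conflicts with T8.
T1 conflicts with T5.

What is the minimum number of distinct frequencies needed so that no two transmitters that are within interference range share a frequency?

2

T11 and T3 conflict, so at least 2 frequencies are needed.
2 frequencies suffice: frequency 1 → {T12, T3, T1, T8}; frequency 2 → {T4, T11, T13, T5}. No two conflicting transmitters share a frequency.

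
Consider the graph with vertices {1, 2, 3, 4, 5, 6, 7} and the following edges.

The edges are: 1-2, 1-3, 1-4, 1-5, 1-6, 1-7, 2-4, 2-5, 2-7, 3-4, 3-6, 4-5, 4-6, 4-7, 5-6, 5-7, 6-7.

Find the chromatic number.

5

1, 4, 5, 6, 7 are mutually adjacent (a clique of size 5), so at least 5 colors are needed.
5 colors suffice: color red → {1}; color blue → {4}; color green → {2, 6}; color yellow → {3, 5}; color purple → {7}. No two adjacent vertices share a color.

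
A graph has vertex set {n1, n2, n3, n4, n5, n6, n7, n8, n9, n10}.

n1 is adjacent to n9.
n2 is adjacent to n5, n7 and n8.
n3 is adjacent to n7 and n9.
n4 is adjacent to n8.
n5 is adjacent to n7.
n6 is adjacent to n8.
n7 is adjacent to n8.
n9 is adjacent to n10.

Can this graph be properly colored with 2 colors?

n2, n5, n7 form a triangle, so at least 3 colors are needed.
So 2 colors are not enough.

No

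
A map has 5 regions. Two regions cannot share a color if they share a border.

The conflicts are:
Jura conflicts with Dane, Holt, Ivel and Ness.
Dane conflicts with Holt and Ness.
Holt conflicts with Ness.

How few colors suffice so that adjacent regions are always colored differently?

4

Jura, Dane, Holt, Ness all conflict with each other, so at least 4 colors are needed.
A valid assignment using 4 colors: Jura=1, Dane=4, Holt=3, Ivel=2, Ness=2. Each listed conflict is separated.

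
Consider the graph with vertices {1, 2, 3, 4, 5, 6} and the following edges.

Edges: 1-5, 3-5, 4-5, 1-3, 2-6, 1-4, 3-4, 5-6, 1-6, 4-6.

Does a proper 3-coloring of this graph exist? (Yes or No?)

No

1, 4, 5, 6 are pairwise adjacent (a clique of size 4), so at least 4 colors are needed.
So 3 colors are not enough.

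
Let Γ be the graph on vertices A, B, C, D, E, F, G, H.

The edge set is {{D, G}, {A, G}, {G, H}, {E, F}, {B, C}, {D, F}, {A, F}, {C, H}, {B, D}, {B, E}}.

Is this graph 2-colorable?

The cycle B-C-H-G-D-B has odd length 5, so it cannot be 2-colored; at least 3 colors are needed.
So 2 colors are not enough.

No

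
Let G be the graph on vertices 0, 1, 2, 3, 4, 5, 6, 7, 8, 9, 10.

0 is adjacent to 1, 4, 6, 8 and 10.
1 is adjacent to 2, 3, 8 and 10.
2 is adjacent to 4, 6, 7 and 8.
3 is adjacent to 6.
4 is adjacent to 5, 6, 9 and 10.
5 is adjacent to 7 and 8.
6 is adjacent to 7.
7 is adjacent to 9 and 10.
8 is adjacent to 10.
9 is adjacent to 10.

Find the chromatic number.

0, 1, 8, 10 are mutually adjacent (a clique of size 4), so at least 4 colors are needed.
A valid assignment using 4 colors: 0=c, 1=a, 2=b, 3=b, 4=a, 5=b, 6=d, 7=a, 8=d, 9=c, 10=b. Each edge has distinct colors on its endpoints.

4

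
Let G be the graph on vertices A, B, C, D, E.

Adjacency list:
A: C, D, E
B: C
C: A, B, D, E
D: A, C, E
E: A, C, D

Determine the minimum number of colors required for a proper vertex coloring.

A, C, D, E form a clique, so at least 4 colors are needed.
4 colors suffice: color 1 → {C}; color 2 → {A, B}; color 3 → {D}; color 4 → {E}. Each edge has distinct colors on its endpoints.

4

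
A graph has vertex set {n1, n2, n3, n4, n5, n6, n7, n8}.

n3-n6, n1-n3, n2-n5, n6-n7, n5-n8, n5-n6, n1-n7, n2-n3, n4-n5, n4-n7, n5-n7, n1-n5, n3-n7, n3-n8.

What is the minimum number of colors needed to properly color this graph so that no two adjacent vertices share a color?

n1, n5, n7 are pairwise adjacent, so at least 3 colors are needed.
One proper 3-coloring: n1=3, n2=2, n3=1, n4=3, n5=1, n6=3, n7=2, n8=2. No two adjacent vertices share a color.

3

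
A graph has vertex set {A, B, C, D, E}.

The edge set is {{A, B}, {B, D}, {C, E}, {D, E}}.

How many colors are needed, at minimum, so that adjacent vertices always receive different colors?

2

C and E are adjacent, so at least 2 colors are needed.
2 colors suffice: color red → {B, E}; color blue → {A, C, D}. Each edge has distinct colors on its endpoints.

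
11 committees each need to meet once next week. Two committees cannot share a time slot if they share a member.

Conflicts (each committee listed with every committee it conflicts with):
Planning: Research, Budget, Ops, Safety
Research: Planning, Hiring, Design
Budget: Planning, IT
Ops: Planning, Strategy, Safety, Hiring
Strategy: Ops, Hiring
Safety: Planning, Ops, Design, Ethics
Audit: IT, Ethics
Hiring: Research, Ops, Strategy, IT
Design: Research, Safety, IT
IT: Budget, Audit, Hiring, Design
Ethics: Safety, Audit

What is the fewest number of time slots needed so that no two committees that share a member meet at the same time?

3

Ops, Strategy, Hiring pairwise conflict, so at least 3 time slots are needed.
3 time slots suffice: time slot 1 → {Research, Ops, IT, Ethics}; time slot 2 → {Planning, Audit, Hiring, Design}; time slot 3 → {Budget, Strategy, Safety}. Every pair that conflicts lands in different time slots.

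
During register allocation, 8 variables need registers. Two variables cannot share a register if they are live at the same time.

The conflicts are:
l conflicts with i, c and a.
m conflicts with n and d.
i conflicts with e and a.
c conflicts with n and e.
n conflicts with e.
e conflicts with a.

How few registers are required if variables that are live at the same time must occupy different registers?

l, i, a pairwise conflict, so at least 3 registers are needed.
3 registers suffice: register 1 → {l, m, e}; register 2 → {n, a, d}; register 3 → {i, c}. Each listed conflict is separated.

3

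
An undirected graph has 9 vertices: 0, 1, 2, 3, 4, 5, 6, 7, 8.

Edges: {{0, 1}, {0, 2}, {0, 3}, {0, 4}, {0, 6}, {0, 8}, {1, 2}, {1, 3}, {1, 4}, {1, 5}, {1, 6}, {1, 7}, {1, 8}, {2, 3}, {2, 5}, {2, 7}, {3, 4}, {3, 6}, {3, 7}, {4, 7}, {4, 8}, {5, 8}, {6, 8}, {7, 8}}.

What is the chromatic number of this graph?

4

0, 1, 4, 8 form a clique, so at least 4 colors are needed.
A valid assignment using 4 colors: 0=b, 1=a, 2=d, 3=c, 4=d, 5=b, 6=d, 7=b, 8=c. Each edge has distinct colors on its endpoints.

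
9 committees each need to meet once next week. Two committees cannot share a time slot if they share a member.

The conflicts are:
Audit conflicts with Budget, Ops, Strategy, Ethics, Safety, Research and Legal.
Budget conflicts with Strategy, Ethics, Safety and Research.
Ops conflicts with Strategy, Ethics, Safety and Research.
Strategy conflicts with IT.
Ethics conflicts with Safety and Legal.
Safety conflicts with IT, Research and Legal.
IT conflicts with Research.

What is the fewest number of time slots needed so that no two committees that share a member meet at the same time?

Audit, Ops, Safety, Research are mutually in conflict, so at least 4 time slots are needed.
4 time slots suffice: time slot 1 → {Strategy, Safety}; time slot 2 → {Audit, IT}; time slot 3 → {Budget, Ops, Legal}; time slot 4 → {Ethics, Research}. Each listed conflict is separated.

4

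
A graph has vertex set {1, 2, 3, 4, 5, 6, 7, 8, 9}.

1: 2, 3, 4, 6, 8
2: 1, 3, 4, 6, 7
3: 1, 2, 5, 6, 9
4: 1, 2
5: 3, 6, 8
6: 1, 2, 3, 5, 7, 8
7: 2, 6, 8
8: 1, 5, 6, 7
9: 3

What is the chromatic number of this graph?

4

1, 2, 3, 6 are pairwise adjacent (a clique of size 4), so at least 4 colors are needed.
One proper 4-coloring: 1=b, 2=c, 3=d, 4=a, 5=b, 6=a, 7=b, 8=c, 9=a. Every edge joins two different colors.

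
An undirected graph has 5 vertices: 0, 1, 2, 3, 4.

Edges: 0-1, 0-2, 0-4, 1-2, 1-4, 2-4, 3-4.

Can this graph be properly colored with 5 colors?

Yes

The chromatic number is 4. 0, 1, 2, 4 form a clique, so at least 4 colors are needed.
One proper 4-coloring: 0=b, 1=d, 2=c, 3=b, 4=a.
Since 5 ≥ 4, a proper 5-coloring certainly exists.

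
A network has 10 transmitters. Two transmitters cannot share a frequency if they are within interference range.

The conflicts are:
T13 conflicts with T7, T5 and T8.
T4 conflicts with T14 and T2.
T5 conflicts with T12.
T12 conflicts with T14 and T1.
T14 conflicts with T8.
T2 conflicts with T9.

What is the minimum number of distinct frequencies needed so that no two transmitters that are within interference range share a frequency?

3

The cycle T5-T12-T14-T8-T13-T5 has odd length 5, so it cannot be 2-colored; at least 3 frequencies are needed.
3 frequencies suffice: frequency 1 → {T13, T14, T2, T1}; frequency 2 → {T7, T4, T12, T8, T9}; frequency 3 → {T5}. Every pair that conflicts lands in different frequencies.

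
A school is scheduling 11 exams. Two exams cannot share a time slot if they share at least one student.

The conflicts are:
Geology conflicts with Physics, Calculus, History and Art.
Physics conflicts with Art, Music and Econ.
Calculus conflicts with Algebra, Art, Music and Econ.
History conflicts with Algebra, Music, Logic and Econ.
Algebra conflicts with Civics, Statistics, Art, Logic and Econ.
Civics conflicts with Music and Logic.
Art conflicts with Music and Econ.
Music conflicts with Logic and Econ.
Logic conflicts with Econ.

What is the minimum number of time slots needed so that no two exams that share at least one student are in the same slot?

4

Physics, Art, Music, Econ are mutually in conflict, so at least 4 time slots are needed.
4 time slots suffice: time slot 1 → {Geology, Algebra, Music}; time slot 2 → {Civics, Statistics, Econ}; time slot 3 → {Art, Logic}; time slot 4 → {Physics, Calculus, History}. No two conflicting exams share a time slot.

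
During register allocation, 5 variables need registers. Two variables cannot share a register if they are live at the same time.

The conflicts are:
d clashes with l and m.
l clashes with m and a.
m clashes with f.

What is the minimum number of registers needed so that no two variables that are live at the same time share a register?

3

d, l, m pairwise conflict, so at least 3 registers are needed.
3 registers suffice: register 1 → {m, a}; register 2 → {l, f}; register 3 → {d}. Every pair that conflicts lands in different registers.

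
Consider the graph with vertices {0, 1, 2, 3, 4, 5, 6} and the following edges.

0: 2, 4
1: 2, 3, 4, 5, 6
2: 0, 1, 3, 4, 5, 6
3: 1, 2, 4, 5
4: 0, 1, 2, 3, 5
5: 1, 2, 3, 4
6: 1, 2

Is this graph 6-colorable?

Yes

The chromatic number is 5. 1, 2, 3, 4, 5 form a clique, so at least 5 colors are needed.
One proper 5-coloring: 0=green, 1=green, 2=red, 3=purple, 4=blue, 5=yellow, 6=blue.
Since 6 ≥ 5, a proper 6-coloring certainly exists.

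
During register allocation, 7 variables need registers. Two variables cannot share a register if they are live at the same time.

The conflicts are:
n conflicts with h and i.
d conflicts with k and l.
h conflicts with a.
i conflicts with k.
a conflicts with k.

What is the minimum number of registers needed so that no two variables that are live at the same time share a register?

The cycle h-n-i-k-a-h has odd length 5, so it cannot be 2-colored; at least 3 registers are needed.
3 registers suffice: register 1 → {h, k, l}; register 2 → {d, i, a}; register 3 → {n}. Every pair that conflicts lands in different registers.

3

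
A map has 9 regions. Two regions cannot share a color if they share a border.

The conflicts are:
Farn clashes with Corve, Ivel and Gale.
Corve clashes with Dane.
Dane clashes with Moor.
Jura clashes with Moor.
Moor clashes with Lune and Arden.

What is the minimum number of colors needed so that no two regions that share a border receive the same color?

Moor and Arden conflict, so at least 2 colors are needed.
2 colors suffice: color 1 → {Corve, Moor, Ivel, Gale}; color 2 → {Farn, Dane, Jura, Lune, Arden}. No two conflicting regions share a color.

2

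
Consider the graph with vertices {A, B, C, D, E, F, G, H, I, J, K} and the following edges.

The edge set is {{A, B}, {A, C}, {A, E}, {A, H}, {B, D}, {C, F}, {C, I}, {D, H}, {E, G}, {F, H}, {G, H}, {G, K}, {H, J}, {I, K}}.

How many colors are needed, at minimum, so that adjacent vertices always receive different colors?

C and I are adjacent, so at least 2 colors are needed.
One proper 2-coloring: A=2, B=1, C=1, D=2, E=1, F=2, G=2, H=1, I=2, J=2, K=1. Every edge joins two different colors.

2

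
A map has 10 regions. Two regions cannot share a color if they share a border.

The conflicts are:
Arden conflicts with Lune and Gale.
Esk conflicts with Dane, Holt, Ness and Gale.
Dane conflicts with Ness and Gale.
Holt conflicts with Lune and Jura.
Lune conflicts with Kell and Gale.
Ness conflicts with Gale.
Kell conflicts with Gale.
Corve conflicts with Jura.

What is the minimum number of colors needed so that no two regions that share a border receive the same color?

4

Esk, Dane, Ness, Gale are mutually in conflict, so at least 4 colors are needed.
One proper 4-coloring: Arden=3, Esk=2, Dane=3, Holt=1, Lune=2, Ness=4, Kell=3, Corve=1, Gale=1, Jura=2. Each listed conflict is separated.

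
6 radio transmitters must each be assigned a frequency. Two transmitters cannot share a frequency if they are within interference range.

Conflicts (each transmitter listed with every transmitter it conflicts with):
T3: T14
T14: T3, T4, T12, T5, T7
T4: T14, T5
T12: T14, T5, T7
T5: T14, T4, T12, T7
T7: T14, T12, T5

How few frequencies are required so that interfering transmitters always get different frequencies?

T14, T12, T5, T7 are mutually in conflict, so at least 4 frequencies are needed.
4 frequencies suffice: frequency 1 → {T14}; frequency 2 → {T3, T5}; frequency 3 → {T4, T7}; frequency 4 → {T12}. No two conflicting transmitters share a frequency.

4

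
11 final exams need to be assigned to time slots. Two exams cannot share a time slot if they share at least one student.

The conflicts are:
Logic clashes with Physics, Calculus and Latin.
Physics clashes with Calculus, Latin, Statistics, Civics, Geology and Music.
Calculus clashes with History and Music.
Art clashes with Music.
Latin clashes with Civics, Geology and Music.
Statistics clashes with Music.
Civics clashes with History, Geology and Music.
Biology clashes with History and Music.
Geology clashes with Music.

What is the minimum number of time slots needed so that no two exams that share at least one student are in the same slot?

5

Physics, Latin, Civics, Geology, Music are mutually in conflict, so at least 5 time slots are needed.
A valid assignment using 5 time slots: Logic=1, Physics=2, Calculus=3, Art=2, Latin=4, Statistics=3, Civics=3, Biology=2, History=1, Geology=5, Music=1. Each listed conflict is separated.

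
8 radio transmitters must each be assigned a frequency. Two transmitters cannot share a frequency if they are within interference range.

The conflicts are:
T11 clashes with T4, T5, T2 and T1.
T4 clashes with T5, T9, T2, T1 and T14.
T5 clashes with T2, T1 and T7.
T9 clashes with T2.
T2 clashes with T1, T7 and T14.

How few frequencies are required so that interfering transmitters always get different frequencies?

T11, T4, T5, T2, T1 are mutually in conflict, so at least 5 frequencies are needed.
A valid assignment using 5 frequencies: T11=4, T4=2, T5=3, T9=3, T2=1, T1=5, T7=2, T14=3. Each listed conflict is separated.

5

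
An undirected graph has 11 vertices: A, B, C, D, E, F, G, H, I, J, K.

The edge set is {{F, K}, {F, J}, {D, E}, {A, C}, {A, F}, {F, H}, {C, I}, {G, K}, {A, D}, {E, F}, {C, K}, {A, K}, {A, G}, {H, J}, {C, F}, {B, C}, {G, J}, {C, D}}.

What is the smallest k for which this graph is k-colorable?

A, C, F, K are pairwise adjacent (a clique of size 4), so at least 4 colors are needed.
4 colors suffice: color 1 → {C, E, G, H}; color 2 → {B, D, F, I}; color 3 → {A, J}; color 4 → {K}. No two adjacent vertices share a color.

4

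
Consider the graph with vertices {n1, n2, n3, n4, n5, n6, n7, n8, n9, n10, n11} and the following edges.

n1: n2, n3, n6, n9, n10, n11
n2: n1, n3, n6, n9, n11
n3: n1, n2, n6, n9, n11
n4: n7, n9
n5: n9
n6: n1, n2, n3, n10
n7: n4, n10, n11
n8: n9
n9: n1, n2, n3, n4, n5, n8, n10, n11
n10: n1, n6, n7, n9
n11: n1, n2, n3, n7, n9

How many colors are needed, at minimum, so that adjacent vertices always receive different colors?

5

n1, n2, n3, n9, n11 are mutually adjacent (a clique of size 5), so at least 5 colors are needed.
5 colors suffice: color 1 → {n6, n7, n9}; color 2 → {n1, n4, n5, n8}; color 3 → {n10, n11}; color 4 → {n3}; color 5 → {n2}. No two adjacent vertices share a color.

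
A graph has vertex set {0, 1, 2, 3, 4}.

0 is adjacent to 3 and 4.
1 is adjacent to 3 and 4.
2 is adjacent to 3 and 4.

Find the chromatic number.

1 and 3 are adjacent, so at least 2 colors are needed.
2 colors suffice: color red → {3, 4}; color blue → {0, 1, 2}. Each edge has distinct colors on its endpoints.

2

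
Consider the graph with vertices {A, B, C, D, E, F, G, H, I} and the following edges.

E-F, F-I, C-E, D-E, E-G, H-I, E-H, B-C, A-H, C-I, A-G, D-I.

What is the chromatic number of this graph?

2

B and C are adjacent, so at least 2 colors are needed.
One proper 2-coloring: A=1, B=1, C=2, D=2, E=1, F=2, G=2, H=2, I=1. Every edge joins two different colors.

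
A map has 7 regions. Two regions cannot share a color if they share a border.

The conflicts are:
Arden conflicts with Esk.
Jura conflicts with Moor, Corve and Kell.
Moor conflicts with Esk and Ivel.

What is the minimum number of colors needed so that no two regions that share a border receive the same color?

2

Arden and Esk conflict, so at least 2 colors are needed.
2 colors suffice: color 1 → {Jura, Esk, Ivel}; color 2 → {Arden, Moor, Corve, Kell}. No two conflicting regions share a color.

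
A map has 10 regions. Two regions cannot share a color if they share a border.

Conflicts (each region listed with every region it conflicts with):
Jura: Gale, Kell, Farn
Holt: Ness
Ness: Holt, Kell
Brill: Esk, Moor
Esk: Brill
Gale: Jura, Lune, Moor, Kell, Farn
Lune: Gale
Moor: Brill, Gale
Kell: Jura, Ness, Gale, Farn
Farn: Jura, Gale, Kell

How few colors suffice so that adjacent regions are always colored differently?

4

Jura, Gale, Kell, Farn pairwise conflict, so at least 4 colors are needed.
4 colors suffice: Jura=4, Holt=2, Ness=1, Brill=1, Esk=2, Gale=1, Lune=2, Moor=2, Kell=2, Farn=3. Each listed conflict is separated.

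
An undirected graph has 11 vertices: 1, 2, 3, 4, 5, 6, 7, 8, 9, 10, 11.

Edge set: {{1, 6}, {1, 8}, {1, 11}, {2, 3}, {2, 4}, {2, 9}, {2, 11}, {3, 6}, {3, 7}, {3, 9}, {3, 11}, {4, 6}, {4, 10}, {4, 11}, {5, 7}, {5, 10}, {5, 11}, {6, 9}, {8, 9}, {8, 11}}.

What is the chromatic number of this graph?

3

2, 4, 11 are pairwise adjacent, so at least 3 colors are needed.
3 colors suffice: 1=b, 2=c, 3=b, 4=b, 5=b, 6=c, 7=a, 8=c, 9=a, 10=a, 11=a. Each edge has distinct colors on its endpoints.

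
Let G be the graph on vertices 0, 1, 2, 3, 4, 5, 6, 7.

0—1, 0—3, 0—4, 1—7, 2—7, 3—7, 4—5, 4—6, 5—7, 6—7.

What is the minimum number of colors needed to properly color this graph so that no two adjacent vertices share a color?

The cycle 1-7-6-4-0-1 has odd length 5, so it cannot be 2-colored; at least 3 colors are needed.
3 colors suffice: 0=red, 1=blue, 2=blue, 3=blue, 4=blue, 5=green, 6=green, 7=red. No two adjacent vertices share a color.

3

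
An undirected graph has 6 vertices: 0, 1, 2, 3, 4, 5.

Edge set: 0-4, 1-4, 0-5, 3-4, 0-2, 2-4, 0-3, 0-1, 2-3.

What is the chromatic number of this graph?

0, 2, 3, 4 are mutually adjacent (a clique of size 4), so at least 4 colors are needed.
A valid assignment using 4 colors: 0=red, 1=green, 2=green, 3=yellow, 4=blue, 5=blue. Each edge has distinct colors on its endpoints.

4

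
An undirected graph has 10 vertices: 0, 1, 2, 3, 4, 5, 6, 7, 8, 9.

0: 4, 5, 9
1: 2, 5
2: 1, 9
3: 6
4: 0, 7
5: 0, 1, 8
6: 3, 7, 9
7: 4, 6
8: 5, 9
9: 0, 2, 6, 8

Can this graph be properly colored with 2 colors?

No

The cycle 0-5-1-2-9-0 has odd length 5, so it cannot be 2-colored; at least 3 colors are needed.
So 2 colors are not enough.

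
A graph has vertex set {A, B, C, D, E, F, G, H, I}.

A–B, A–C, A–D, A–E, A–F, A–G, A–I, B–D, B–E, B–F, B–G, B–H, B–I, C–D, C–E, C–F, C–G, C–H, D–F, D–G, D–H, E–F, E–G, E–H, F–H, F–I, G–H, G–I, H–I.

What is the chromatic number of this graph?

4

C, D, F, H are mutually adjacent (a clique of size 4), so at least 4 colors are needed.
4 colors suffice: color red → {A, H}; color blue → {F, G}; color green → {B, C}; color yellow → {D, E, I}. No two adjacent vertices share a color.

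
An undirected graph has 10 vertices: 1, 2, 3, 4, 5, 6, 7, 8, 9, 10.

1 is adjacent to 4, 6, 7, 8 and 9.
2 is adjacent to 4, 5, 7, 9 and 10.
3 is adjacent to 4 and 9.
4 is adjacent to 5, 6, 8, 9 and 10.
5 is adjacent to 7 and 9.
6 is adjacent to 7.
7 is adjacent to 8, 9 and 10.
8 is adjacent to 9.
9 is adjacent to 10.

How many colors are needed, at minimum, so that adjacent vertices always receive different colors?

4

1, 7, 8, 9 are pairwise adjacent (a clique of size 4), so at least 4 colors are needed.
4 colors suffice: color a → {4, 7}; color b → {6, 9}; color c → {1, 2, 3}; color d → {5, 8, 10}. No two adjacent vertices share a color.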